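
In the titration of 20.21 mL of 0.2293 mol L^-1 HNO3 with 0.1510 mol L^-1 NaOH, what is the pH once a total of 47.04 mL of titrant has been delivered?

12.56

n(acid) = 0.2293 x 0.02021 = 0.004634 mol; n(NaOH) added = 0.1510 x 0.04704 = 0.007103 mol.
Base is in excess by 0.007103 - 0.004634 = 0.002469 mol in a total volume of 0.06725 L.
[OH^-] = 0.002469/0.06725 = 0.03671 M, so pOH = 1.44 and pH = 14.00 - 1.44 = 12.56.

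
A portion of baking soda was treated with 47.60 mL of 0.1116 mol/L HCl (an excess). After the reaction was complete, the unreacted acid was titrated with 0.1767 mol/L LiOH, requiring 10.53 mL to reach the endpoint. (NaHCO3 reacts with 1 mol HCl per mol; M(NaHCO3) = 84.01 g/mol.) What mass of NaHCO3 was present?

0.290 g

Total n(HCl) added = 0.1116 x 0.04760 = 0.005312 mol.
n(LiOH) used = 0.1767 x 0.01053 = 0.001861 mol, which equals the excess n(HCl).
So n(HCl) consumed by the sample = 0.005312 - 0.001861 = 0.003452 mol.
n(NaHCO3) = 0.003452 / 1 = 0.003452 mol.
mass = 0.003452 mol x 84.01 g/mol = 0.290 g.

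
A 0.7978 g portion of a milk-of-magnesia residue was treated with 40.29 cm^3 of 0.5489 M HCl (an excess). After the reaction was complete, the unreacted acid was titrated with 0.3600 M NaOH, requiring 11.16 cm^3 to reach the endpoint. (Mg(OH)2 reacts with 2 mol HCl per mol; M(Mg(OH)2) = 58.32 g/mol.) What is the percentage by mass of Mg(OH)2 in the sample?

Total n(HCl) added = 0.5489 x 0.04029 = 0.02212 mol.
n(NaOH) used = 0.3600 x 0.01116 = 0.004018 mol, which equals the excess n(HCl).
So n(HCl) consumed by the sample = 0.02212 - 0.004018 = 0.01810 mol.
n(Mg(OH)2) = 0.01810 / 2 = 0.009049 mol.
mass Mg(OH)2 = 0.009049 x 58.32 = 0.5277 g, so %Mg(OH)2 = 0.5277/0.7978 x 100 = 66.1%.

66.1%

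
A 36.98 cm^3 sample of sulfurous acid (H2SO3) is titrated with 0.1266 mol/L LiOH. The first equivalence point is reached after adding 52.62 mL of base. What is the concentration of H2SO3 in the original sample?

0.180 M

n(LiOH) = 0.1266 x 0.05262 = 0.006662 mol.
At the first equivalence point, 1 mol OH^- react per mol H2SO3, so n(H2SO3) = 0.006662 / 1 = 0.006662 mol.
[H2SO3] = 0.006662 / 0.03698 L = 0.180 M.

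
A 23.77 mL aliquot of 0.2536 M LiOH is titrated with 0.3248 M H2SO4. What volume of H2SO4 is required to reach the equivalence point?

9.28 mL

n(LiOH) = 0.2536 mol/L x 0.02377 L = 0.006028 mol.
The neutralisation is 2 LiOH : 1 H2SO4, so n(H2SO4) = 0.006028 x 1/2 = 0.003014 mol.
V(H2SO4) = 0.003014 / 0.3248 = 0.009280 L = 9.28 mL.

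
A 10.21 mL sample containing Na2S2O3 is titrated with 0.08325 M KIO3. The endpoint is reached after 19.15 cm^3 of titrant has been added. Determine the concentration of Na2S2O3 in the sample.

n(KIO3) = 0.08325 x 0.01915 = 0.001594 mol.
From the balanced equation, 1 mol KIO3 reacts with 6 mol Na2S2O3, so n(Na2S2O3) = 0.001594 x 6/1 = 0.009565 mol.
[Na2S2O3] = 0.009565 / 0.01021 L = 0.937 M.

0.937 M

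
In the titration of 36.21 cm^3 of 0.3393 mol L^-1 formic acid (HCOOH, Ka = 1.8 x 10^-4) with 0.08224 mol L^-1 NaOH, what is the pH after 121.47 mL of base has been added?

4.38

Initial n(HCOOH) = 0.3393 x 0.03621 = 0.01229 mol.
n(NaOH) added = 0.08224 x 0.1215 = 0.009990 mol, converting that many moles of HCOOH to HCOO-.
Remaining n(HCOOH) = 0.002296 mol; n(HCOO-) = 0.009990 mol.
By Henderson-Hasselbalch, pH = pKa + log([A^-]/[HA]) = 3.74 + log(0.009990/0.002296) = 3.74 + (+0.64) = 4.38.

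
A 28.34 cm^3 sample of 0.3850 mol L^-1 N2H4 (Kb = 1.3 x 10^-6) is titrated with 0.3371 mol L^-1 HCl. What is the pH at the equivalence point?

n(N2H4) = 0.3850 x 0.02834 = 0.01091 mol; V(HCl) at equivalence = 0.01091/0.3371 = 0.03237 L.
At equivalence the base is fully converted to N2H5+; total volume = 0.06071 L, so [N2H5+] = 0.01091/0.06071 = 0.1797 M.
Ka(N2H5+) = Kw/Kb = 1.0e-14 / 1.3 x 10^-6 = 7.69e-9.
[H^+] = sqrt(Ka x [N2H5+]) = sqrt(7.69e-9 x 0.1797) = 3.72e-5 M.
pH = -log(3.72e-5) = 4.43.

4.43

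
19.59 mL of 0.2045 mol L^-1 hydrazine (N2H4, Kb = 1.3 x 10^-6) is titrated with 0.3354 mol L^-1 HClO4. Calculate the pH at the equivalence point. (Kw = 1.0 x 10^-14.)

4.51

n(N2H4) = 0.2045 x 0.01959 = 0.004006 mol; V(HClO4) at equivalence = 0.004006/0.3354 = 0.01194 L.
At equivalence the base is fully converted to N2H5+; total volume = 0.03153 L, so [N2H5+] = 0.004006/0.03153 = 0.1270 M.
Ka(N2H5+) = Kw/Kb = 1.0e-14 / 1.3 x 10^-6 = 7.69e-9.
[H^+] = sqrt(Ka x [N2H5+]) = sqrt(7.69e-9 x 0.1270) = 3.13e-5 M.
pH = -log(3.13e-5) = 4.51.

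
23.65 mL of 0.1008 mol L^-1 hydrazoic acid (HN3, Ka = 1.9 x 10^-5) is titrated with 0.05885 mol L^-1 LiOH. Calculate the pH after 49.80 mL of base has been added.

11.87

n(acid) = 0.1008 x 0.02365 = 0.002384 mol; n(LiOH) added = 0.05885 x 0.04980 = 0.002931 mol.
Base is in excess by 0.002931 - 0.002384 = 0.0005468 mol in a total volume of 0.07345 L.
[OH^-] = 0.0005468/0.07345 = 0.007445 M, so pOH = 2.13 and pH = 14.00 - 2.13 = 11.87.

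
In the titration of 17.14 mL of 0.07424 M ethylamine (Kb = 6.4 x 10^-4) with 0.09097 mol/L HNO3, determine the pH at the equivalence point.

n(C2H5NH2) = 0.07424 x 0.01714 = 0.001272 mol; V(HNO3) at equivalence = 0.001272/0.09097 = 0.01399 L.
At equivalence the base is fully converted to C2H5NH3+; total volume = 0.03113 L, so [C2H5NH3+] = 0.001272/0.03113 = 0.04088 M.
Ka(C2H5NH3+) = Kw/Kb = 1.0e-14 / 6.4 x 10^-4 = 1.56e-11.
[H^+] = sqrt(Ka x [C2H5NH3+]) = sqrt(1.56e-11 x 0.04088) = 7.99e-7 M.
pH = -log(7.99e-7) = 6.10.

6.10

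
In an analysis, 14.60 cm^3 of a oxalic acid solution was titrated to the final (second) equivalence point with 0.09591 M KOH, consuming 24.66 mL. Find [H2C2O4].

n(KOH) = 0.09591 x 0.02466 = 0.002365 mol.
At the final (second) equivalence point, 2 mol OH^- react per mol H2C2O4, so n(H2C2O4) = 0.002365 / 2 = 0.001183 mol.
[H2C2O4] = 0.001183 / 0.01460 L = 0.0810 M.

0.0810 M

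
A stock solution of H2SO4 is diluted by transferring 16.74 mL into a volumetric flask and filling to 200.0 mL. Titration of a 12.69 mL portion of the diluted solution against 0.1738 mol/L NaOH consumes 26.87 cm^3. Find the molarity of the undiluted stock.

n(NaOH) = 0.1738 x 0.02687 = 0.004670 mol.
n(H2SO4) in the aliquot = 0.004670 x 1/2 = 0.002335 mol.
[diluted H2SO4] = 0.002335 / 0.01269 = 0.1840 M.
Dilution factor = 200.0/16.74 = 11.95, so [stock] = 0.1840 x 11.95 = 2.20 M.

2.20 M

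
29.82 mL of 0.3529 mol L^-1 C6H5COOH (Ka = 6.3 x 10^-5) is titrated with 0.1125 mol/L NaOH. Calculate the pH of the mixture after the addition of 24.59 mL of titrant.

Initial n(C6H5COOH) = 0.3529 x 0.02982 = 0.01052 mol.
n(NaOH) added = 0.1125 x 0.02459 = 0.002766 mol, converting that many moles of C6H5COOH to C6H5COO-.
Remaining n(C6H5COOH) = 0.007757 mol; n(C6H5COO-) = 0.002766 mol.
By Henderson-Hasselbalch, pH = pKa + log([A^-]/[HA]) = 4.20 + log(0.002766/0.007757) = 4.20 + (-0.45) = 3.75.

3.75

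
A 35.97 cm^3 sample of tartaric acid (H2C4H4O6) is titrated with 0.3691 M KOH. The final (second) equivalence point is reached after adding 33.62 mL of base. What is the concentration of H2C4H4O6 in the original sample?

0.172 M

n(KOH) = 0.3691 x 0.03362 = 0.01241 mol.
At the final (second) equivalence point, 2 mol OH^- react per mol H2C4H4O6, so n(H2C4H4O6) = 0.01241 / 2 = 0.006205 mol.
[H2C4H4O6] = 0.006205 / 0.03597 L = 0.172 M.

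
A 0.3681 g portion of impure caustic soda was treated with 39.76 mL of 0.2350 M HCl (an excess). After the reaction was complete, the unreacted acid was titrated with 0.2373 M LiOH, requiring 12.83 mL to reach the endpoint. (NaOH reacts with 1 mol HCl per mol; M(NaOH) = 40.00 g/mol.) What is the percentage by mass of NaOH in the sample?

68.4%

Total n(HCl) added = 0.2350 x 0.03976 = 0.009344 mol.
n(LiOH) used = 0.2373 x 0.01283 = 0.003045 mol, which equals the excess n(HCl).
So n(HCl) consumed by the sample = 0.009344 - 0.003045 = 0.006299 mol.
n(NaOH) = 0.006299 / 1 = 0.006299 mol.
mass NaOH = 0.006299 x 40.00 = 0.2520 g, so %NaOH = 0.2520/0.3681 x 100 = 68.4%.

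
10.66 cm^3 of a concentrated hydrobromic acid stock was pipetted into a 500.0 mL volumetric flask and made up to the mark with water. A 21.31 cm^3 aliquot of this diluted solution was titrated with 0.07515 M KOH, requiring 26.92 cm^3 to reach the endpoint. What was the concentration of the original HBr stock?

n(KOH) = 0.07515 x 0.02692 = 0.002023 mol.
n(HBr) in the aliquot = 0.002023 mol.
[diluted HBr] = 0.002023 / 0.02131 = 0.09493 M.
Dilution factor = 500.0/10.66 = 46.90, so [stock] = 0.09493 x 46.90 = 4.45 M.

4.45 M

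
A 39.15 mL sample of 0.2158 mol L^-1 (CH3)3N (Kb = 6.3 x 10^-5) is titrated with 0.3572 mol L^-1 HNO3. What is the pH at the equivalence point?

n((CH3)3N) = 0.2158 x 0.03915 = 0.008449 mol; V(HNO3) at equivalence = 0.008449/0.3572 = 0.02365 L.
At equivalence the base is fully converted to (CH3)3NH+; total volume = 0.06280 L, so [(CH3)3NH+] = 0.008449/0.06280 = 0.1345 M.
Ka((CH3)3NH+) = Kw/Kb = 1.0e-14 / 6.3 x 10^-5 = 1.59e-10.
[H^+] = sqrt(Ka x [(CH3)3NH+]) = sqrt(1.59e-10 x 0.1345) = 4.62e-6 M.
pH = -log(4.62e-6) = 5.34.

5.34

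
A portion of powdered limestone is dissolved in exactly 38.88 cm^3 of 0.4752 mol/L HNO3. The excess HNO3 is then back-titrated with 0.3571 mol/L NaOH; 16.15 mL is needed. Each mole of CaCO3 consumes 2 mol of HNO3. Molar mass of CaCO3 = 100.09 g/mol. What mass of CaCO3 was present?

Total n(HNO3) added = 0.4752 x 0.03888 = 0.01848 mol.
n(NaOH) used = 0.3571 x 0.01615 = 0.005767 mol, which equals the excess n(HNO3).
So n(HNO3) consumed by the sample = 0.01848 - 0.005767 = 0.01271 mol.
n(CaCO3) = 0.01271 / 2 = 0.006354 mol.
mass = 0.006354 mol x 100.09 g/mol = 0.636 g.

0.636 g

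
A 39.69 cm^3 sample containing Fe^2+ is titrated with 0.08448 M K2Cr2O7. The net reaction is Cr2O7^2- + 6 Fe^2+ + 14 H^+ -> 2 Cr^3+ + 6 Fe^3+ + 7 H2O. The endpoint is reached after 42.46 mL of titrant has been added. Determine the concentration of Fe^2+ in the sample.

0.542 M

n(K2Cr2O7) = 0.08448 x 0.04246 = 0.003587 mol.
From the balanced equation, 1 mol K2Cr2O7 reacts with 6 mol Fe^2+, so n(Fe^2+) = 0.003587 x 6/1 = 0.02152 mol.
[Fe^2+] = 0.02152 / 0.03969 L = 0.542 M.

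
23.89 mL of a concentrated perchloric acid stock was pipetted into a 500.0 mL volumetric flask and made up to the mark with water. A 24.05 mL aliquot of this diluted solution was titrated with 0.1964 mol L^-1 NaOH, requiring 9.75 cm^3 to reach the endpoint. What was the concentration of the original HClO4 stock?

n(NaOH) = 0.1964 x 0.009750 = 0.001915 mol.
n(HClO4) in the aliquot = 0.001915 mol.
[diluted HClO4] = 0.001915 / 0.02405 = 0.07962 M.
Dilution factor = 500.0/23.89 = 20.93, so [stock] = 0.07962 x 20.93 = 1.67 M.

1.67 M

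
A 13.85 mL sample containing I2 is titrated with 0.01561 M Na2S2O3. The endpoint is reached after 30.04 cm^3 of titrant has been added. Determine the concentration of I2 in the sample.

0.0169 M

n(Na2S2O3) = 0.01561 x 0.03004 = 0.0004689 mol.
From the balanced equation, 2 mol Na2S2O3 reacts with 1 mol I2, so n(I2) = 0.0004689 x 1/2 = 0.0002345 mol.
[I2] = 0.0002345 / 0.01385 L = 0.0169 M.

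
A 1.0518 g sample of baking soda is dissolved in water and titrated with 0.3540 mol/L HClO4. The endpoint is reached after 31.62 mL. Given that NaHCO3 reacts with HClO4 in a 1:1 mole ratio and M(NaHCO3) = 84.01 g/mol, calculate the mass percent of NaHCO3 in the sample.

89.4%

n(HClO4) = 0.3540 x 0.03162 = 0.01119 mol.
n(NaHCO3) = 0.01119 / 1 = 0.01119 mol.
mass of NaHCO3 = 0.01119 x 84.01 = 0.9404 g.
% purity = 0.9404 / 1.0518 x 100 = 89.4%.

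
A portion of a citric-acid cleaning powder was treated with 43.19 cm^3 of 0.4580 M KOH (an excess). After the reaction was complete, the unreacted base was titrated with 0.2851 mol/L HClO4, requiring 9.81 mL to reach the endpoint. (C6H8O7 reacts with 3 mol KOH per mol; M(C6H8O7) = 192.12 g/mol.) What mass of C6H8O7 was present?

Total n(KOH) added = 0.4580 x 0.04319 = 0.01978 mol.
n(HClO4) used = 0.2851 x 0.009810 = 0.002797 mol, which equals the excess n(KOH).
So n(KOH) consumed by the sample = 0.01978 - 0.002797 = 0.01698 mol.
n(C6H8O7) = 0.01698 / 3 = 0.005661 mol.
mass = 0.005661 mol x 192.12 g/mol = 1.09 g.

1.09 g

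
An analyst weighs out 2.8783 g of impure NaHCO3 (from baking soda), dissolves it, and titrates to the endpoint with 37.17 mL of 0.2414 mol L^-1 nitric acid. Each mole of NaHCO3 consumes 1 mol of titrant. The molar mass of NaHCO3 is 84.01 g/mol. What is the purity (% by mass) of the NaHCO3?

n(HNO3) = 0.2414 x 0.03717 = 0.008973 mol.
n(NaHCO3) = 0.008973 / 1 = 0.008973 mol.
mass of NaHCO3 = 0.008973 x 84.01 = 0.7538 g.
% purity = 0.7538 / 2.8783 x 100 = 26.2%.

26.2%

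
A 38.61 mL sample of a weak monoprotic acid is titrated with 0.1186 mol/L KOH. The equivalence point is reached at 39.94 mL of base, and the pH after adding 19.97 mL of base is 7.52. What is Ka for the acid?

3.0 x 10^-8

19.97 mL is half of the equivalence volume, so this is the half-equivalence point where [HA] = [A^-].
At half-equivalence pH = pKa, so pKa = 7.52.
Ka = 10^(-7.52) = 3.0 x 10^-8.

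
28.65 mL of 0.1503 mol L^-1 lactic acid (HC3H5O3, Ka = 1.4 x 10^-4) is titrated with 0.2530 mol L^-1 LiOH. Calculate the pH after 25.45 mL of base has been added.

12.60

n(acid) = 0.1503 x 0.02865 = 0.004306 mol; n(LiOH) added = 0.2530 x 0.02545 = 0.006439 mol.
Base is in excess by 0.006439 - 0.004306 = 0.002133 mol in a total volume of 0.05410 L.
[OH^-] = 0.002133/0.05410 = 0.03942 M, so pOH = 1.40 and pH = 14.00 - 1.40 = 12.60.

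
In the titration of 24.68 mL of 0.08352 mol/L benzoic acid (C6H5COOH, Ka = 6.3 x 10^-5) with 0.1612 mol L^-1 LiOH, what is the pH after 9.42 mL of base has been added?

4.65

Initial n(C6H5COOH) = 0.08352 x 0.02468 = 0.002061 mol.
n(LiOH) added = 0.1612 x 0.009420 = 0.001519 mol, converting that many moles of C6H5COOH to C6H5COO-.
Remaining n(C6H5COOH) = 0.0005428 mol; n(C6H5COO-) = 0.001519 mol.
By Henderson-Hasselbalch, pH = pKa + log([A^-]/[HA]) = 4.20 + log(0.001519/0.0005428) = 4.20 + (+0.45) = 4.65.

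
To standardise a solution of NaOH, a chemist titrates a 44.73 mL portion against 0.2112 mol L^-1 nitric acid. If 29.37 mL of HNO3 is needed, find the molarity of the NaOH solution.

n(HNO3) delivered = 0.2112 x 0.02937 = 0.006203 mol.
For a 1:1 reaction, n(NaOH) = 0.006203 mol.
[NaOH] = 0.006203 mol / 0.04473 L = 0.139 M.

0.139 M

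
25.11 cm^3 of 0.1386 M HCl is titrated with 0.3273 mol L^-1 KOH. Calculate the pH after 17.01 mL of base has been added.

12.70

n(acid) = 0.1386 x 0.02511 = 0.003480 mol; n(KOH) added = 0.3273 x 0.01701 = 0.005567 mol.
Base is in excess by 0.005567 - 0.003480 = 0.002087 mol in a total volume of 0.04212 L.
[OH^-] = 0.002087/0.04212 = 0.04955 M, so pOH = 1.30 and pH = 14.00 - 1.30 = 12.70.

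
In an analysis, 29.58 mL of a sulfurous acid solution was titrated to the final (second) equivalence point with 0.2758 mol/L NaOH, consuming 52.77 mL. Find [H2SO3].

0.246 M

n(NaOH) = 0.2758 x 0.05277 = 0.01455 mol.
At the final (second) equivalence point, 2 mol OH^- react per mol H2SO3, so n(H2SO3) = 0.01455 / 2 = 0.007277 mol.
[H2SO3] = 0.007277 / 0.02958 L = 0.246 M.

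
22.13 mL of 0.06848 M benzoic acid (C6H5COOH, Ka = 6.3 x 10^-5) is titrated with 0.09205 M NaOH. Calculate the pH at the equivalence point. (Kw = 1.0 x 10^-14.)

n(C6H5COOH) = 0.06848 x 0.02213 = 0.001515 mol; V(NaOH) at equivalence = 0.001515/0.09205 = 0.01646 L.
At equivalence all the acid is converted to C6H5COO-; total volume = 0.02213 + 0.01646 = 0.03859 L, so [C6H5COO-] = 0.001515/0.03859 = 0.03927 M.
Kb = Kw/Ka = 1.0e-14 / 6.3 x 10^-5 = 1.59e-10.
[OH^-] = sqrt(Kb x [C6H5COO-]) = sqrt(1.59e-10 x 0.03927) = 2.50e-6 M.
pOH = 5.60, so pH = 14.00 - 5.60 = 8.40.

8.40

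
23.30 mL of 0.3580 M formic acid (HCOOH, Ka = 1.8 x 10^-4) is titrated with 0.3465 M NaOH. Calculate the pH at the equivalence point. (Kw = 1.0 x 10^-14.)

n(HCOOH) = 0.3580 x 0.02330 = 0.008341 mol; V(NaOH) at equivalence = 0.008341/0.3465 = 0.02407 L.
At equivalence all the acid is converted to HCOO-; total volume = 0.02330 + 0.02407 = 0.04737 L, so [HCOO-] = 0.008341/0.04737 = 0.1761 M.
Kb = Kw/Ka = 1.0e-14 / 1.8 x 10^-4 = 5.56e-11.
[OH^-] = sqrt(Kb x [HCOO-]) = sqrt(5.56e-11 x 0.1761) = 3.13e-6 M.
pOH = 5.50, so pH = 14.00 - 5.50 = 8.50.

8.50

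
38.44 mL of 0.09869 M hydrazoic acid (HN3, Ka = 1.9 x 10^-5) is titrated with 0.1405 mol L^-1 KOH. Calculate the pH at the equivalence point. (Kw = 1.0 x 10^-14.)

8.74

n(HN3) = 0.09869 x 0.03844 = 0.003794 mol; V(KOH) at equivalence = 0.003794/0.1405 = 0.02700 L.
At equivalence all the acid is converted to N3-; total volume = 0.03844 + 0.02700 = 0.06544 L, so [N3-] = 0.003794/0.06544 = 0.05797 M.
Kb = Kw/Ka = 1.0e-14 / 1.9 x 10^-5 = 5.26e-10.
[OH^-] = sqrt(Kb x [N3-]) = sqrt(5.26e-10 x 0.05797) = 5.52e-6 M.
pOH = 5.26, so pH = 14.00 - 5.26 = 8.74.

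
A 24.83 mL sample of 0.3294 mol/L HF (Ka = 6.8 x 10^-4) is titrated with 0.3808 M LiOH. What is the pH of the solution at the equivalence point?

8.21

n(HF) = 0.3294 x 0.02483 = 0.008179 mol; V(LiOH) at equivalence = 0.008179/0.3808 = 0.02148 L.
At equivalence all the acid is converted to F-; total volume = 0.02483 + 0.02148 = 0.04631 L, so [F-] = 0.008179/0.04631 = 0.1766 M.
Kb = Kw/Ka = 1.0e-14 / 6.8 x 10^-4 = 1.47e-11.
[OH^-] = sqrt(Kb x [F-]) = sqrt(1.47e-11 x 0.1766) = 1.61e-6 M.
pOH = 5.79, so pH = 14.00 - 5.79 = 8.21.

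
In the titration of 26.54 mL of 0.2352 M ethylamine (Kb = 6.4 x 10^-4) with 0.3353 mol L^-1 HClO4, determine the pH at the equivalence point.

n(C2H5NH2) = 0.2352 x 0.02654 = 0.006242 mol; V(HClO4) at equivalence = 0.006242/0.3353 = 0.01862 L.
At equivalence the base is fully converted to C2H5NH3+; total volume = 0.04516 L, so [C2H5NH3+] = 0.006242/0.04516 = 0.1382 M.
Ka(C2H5NH3+) = Kw/Kb = 1.0e-14 / 6.4 x 10^-4 = 1.56e-11.
[H^+] = sqrt(Ka x [C2H5NH3+]) = sqrt(1.56e-11 x 0.1382) = 1.47e-6 M.
pH = -log(1.47e-6) = 5.83.

5.83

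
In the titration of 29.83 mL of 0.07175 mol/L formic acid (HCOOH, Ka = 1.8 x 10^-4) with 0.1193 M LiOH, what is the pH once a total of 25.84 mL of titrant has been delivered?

12.23

n(acid) = 0.07175 x 0.02983 = 0.002140 mol; n(LiOH) added = 0.1193 x 0.02584 = 0.003083 mol.
Base is in excess by 0.003083 - 0.002140 = 0.0009424 mol in a total volume of 0.05567 L.
[OH^-] = 0.0009424/0.05567 = 0.01693 M, so pOH = 1.77 and pH = 14.00 - 1.77 = 12.23.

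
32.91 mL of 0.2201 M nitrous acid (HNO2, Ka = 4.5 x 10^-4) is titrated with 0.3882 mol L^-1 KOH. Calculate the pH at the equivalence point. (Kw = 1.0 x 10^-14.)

n(HNO2) = 0.2201 x 0.03291 = 0.007243 mol; V(KOH) at equivalence = 0.007243/0.3882 = 0.01866 L.
At equivalence all the acid is converted to NO2-; total volume = 0.03291 + 0.01866 = 0.05157 L, so [NO2-] = 0.007243/0.05157 = 0.1405 M.
Kb = Kw/Ka = 1.0e-14 / 4.5 x 10^-4 = 2.22e-11.
[OH^-] = sqrt(Kb x [NO2-]) = sqrt(2.22e-11 x 0.1405) = 1.77e-6 M.
pOH = 5.75, so pH = 14.00 - 5.75 = 8.25.

8.25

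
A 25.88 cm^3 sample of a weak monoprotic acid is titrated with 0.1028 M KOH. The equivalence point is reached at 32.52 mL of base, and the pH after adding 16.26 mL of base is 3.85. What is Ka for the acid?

16.26 mL is half of the equivalence volume, so this is the half-equivalence point where [HA] = [A^-].
At half-equivalence pH = pKa, so pKa = 3.85.
Ka = 10^(-3.85) = 1.4 x 10^-4.

1.4 x 10^-4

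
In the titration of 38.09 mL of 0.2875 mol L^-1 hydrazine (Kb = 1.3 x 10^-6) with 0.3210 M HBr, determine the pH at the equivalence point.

n(N2H4) = 0.2875 x 0.03809 = 0.01095 mol; V(HBr) at equivalence = 0.01095/0.3210 = 0.03411 L.
At equivalence the base is fully converted to N2H5+; total volume = 0.07220 L, so [N2H5+] = 0.01095/0.07220 = 0.1517 M.
Ka(N2H5+) = Kw/Kb = 1.0e-14 / 1.3 x 10^-6 = 7.69e-9.
[H^+] = sqrt(Ka x [N2H5+]) = sqrt(7.69e-9 x 0.1517) = 3.42e-5 M.
pH = -log(3.42e-5) = 4.47.

4.47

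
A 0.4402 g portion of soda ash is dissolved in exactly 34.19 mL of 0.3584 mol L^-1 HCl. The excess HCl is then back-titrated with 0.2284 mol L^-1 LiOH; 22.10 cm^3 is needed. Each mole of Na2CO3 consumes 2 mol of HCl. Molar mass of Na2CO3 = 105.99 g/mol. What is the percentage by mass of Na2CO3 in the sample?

86.8%

Total n(HCl) added = 0.3584 x 0.03419 = 0.01225 mol.
n(LiOH) used = 0.2284 x 0.02210 = 0.005048 mol, which equals the excess n(HCl).
So n(HCl) consumed by the sample = 0.01225 - 0.005048 = 0.007206 mol.
n(Na2CO3) = 0.007206 / 2 = 0.003603 mol.
mass Na2CO3 = 0.003603 x 105.99 = 0.3819 g, so %Na2CO3 = 0.3819/0.4402 x 100 = 86.8%.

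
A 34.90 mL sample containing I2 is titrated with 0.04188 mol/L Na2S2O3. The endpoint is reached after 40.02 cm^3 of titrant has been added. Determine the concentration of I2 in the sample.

n(Na2S2O3) = 0.04188 x 0.04002 = 0.001676 mol.
From the balanced equation, 2 mol Na2S2O3 reacts with 1 mol I2, so n(I2) = 0.001676 x 1/2 = 0.0008380 mol.
[I2] = 0.0008380 / 0.03490 L = 0.0240 M.

0.0240 M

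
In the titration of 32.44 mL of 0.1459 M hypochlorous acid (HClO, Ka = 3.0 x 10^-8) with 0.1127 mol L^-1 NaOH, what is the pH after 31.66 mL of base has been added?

8.01

Initial n(HClO) = 0.1459 x 0.03244 = 0.004733 mol.
n(NaOH) added = 0.1127 x 0.03166 = 0.003568 mol, converting that many moles of HClO to ClO-.
Remaining n(HClO) = 0.001165 mol; n(ClO-) = 0.003568 mol.
By Henderson-Hasselbalch, pH = pKa + log([A^-]/[HA]) = 7.52 + log(0.003568/0.001165) = 7.52 + (+0.49) = 8.01.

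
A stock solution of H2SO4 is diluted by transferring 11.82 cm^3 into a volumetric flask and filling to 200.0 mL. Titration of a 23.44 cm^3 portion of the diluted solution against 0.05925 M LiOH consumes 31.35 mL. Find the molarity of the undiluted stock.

n(LiOH) = 0.05925 x 0.03135 = 0.001857 mol.
n(H2SO4) in the aliquot = 0.001857 x 1/2 = 0.0009287 mol.
[diluted H2SO4] = 0.0009287 / 0.02344 = 0.03962 M.
Dilution factor = 200.0/11.82 = 16.92, so [stock] = 0.03962 x 16.92 = 0.670 M.

0.670 M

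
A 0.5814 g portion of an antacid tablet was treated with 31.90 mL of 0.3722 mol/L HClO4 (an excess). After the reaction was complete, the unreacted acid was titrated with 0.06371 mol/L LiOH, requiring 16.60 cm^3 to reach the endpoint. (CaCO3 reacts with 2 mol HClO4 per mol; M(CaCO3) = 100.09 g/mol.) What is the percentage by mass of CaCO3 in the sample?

93.1%

Total n(HClO4) added = 0.3722 x 0.03190 = 0.01187 mol.
n(LiOH) used = 0.06371 x 0.01660 = 0.001058 mol, which equals the excess n(HClO4).
So n(HClO4) consumed by the sample = 0.01187 - 0.001058 = 0.01082 mol.
n(CaCO3) = 0.01082 / 2 = 0.005408 mol.
mass CaCO3 = 0.005408 x 100.09 = 0.5413 g, so %CaCO3 = 0.5413/0.5814 x 100 = 93.1%.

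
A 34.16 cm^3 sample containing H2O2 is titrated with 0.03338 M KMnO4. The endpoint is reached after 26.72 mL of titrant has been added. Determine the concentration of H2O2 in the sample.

0.0653 M

n(KMnO4) = 0.03338 x 0.02672 = 0.0008919 mol.
From the balanced equation, 2 mol KMnO4 reacts with 5 mol H2O2, so n(H2O2) = 0.0008919 x 5/2 = 0.002230 mol.
[H2O2] = 0.002230 / 0.03416 L = 0.0653 M.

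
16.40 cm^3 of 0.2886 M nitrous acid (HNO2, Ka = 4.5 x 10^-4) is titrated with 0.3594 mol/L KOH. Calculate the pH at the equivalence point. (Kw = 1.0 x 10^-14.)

8.28

n(HNO2) = 0.2886 x 0.01640 = 0.004733 mol; V(KOH) at equivalence = 0.004733/0.3594 = 0.01317 L.
At equivalence all the acid is converted to NO2-; total volume = 0.01640 + 0.01317 = 0.02957 L, so [NO2-] = 0.004733/0.02957 = 0.1601 M.
Kb = Kw/Ka = 1.0e-14 / 4.5 x 10^-4 = 2.22e-11.
[OH^-] = sqrt(Kb x [NO2-]) = sqrt(2.22e-11 x 0.1601) = 1.89e-6 M.
pOH = 5.72, so pH = 14.00 - 5.72 = 8.28.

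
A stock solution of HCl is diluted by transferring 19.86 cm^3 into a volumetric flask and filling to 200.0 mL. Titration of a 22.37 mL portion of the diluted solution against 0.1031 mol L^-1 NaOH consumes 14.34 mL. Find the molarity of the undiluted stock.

n(NaOH) = 0.1031 x 0.01434 = 0.001478 mol.
n(HCl) in the aliquot = 0.001478 mol.
[diluted HCl] = 0.001478 / 0.02237 = 0.06609 M.
Dilution factor = 200.0/19.86 = 10.07, so [stock] = 0.06609 x 10.07 = 0.666 M.

0.666 M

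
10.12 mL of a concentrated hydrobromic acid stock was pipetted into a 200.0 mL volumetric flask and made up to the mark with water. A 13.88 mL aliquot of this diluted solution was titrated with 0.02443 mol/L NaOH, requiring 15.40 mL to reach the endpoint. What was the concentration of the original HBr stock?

0.536 M

n(NaOH) = 0.02443 x 0.01540 = 0.0003762 mol.
n(HBr) in the aliquot = 0.0003762 mol.
[diluted HBr] = 0.0003762 / 0.01388 = 0.02711 M.
Dilution factor = 200.0/10.12 = 19.76, so [stock] = 0.02711 x 19.76 = 0.536 M.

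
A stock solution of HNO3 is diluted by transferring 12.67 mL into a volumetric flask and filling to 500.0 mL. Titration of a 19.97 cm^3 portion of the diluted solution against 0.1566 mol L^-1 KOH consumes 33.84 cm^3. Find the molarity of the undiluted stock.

10.5 M

n(KOH) = 0.1566 x 0.03384 = 0.005299 mol.
n(HNO3) in the aliquot = 0.005299 mol.
[diluted HNO3] = 0.005299 / 0.01997 = 0.2654 M.
Dilution factor = 500.0/12.67 = 39.46, so [stock] = 0.2654 x 39.46 = 10.5 M.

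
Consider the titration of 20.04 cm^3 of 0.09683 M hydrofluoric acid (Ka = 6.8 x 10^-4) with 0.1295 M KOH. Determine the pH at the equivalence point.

7.96

n(HF) = 0.09683 x 0.02004 = 0.001940 mol; V(KOH) at equivalence = 0.001940/0.1295 = 0.01498 L.
At equivalence all the acid is converted to F-; total volume = 0.02004 + 0.01498 = 0.03502 L, so [F-] = 0.001940/0.03502 = 0.05540 M.
Kb = Kw/Ka = 1.0e-14 / 6.8 x 10^-4 = 1.47e-11.
[OH^-] = sqrt(Kb x [F-]) = sqrt(1.47e-11 x 0.05540) = 9.03e-7 M.
pOH = 6.04, so pH = 14.00 - 6.04 = 7.96.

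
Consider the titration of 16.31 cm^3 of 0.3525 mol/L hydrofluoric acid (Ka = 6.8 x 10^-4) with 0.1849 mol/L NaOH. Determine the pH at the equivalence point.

8.13

n(HF) = 0.3525 x 0.01631 = 0.005749 mol; V(NaOH) at equivalence = 0.005749/0.1849 = 0.03109 L.
At equivalence all the acid is converted to F-; total volume = 0.01631 + 0.03109 = 0.04740 L, so [F-] = 0.005749/0.04740 = 0.1213 M.
Kb = Kw/Ka = 1.0e-14 / 6.8 x 10^-4 = 1.47e-11.
[OH^-] = sqrt(Kb x [F-]) = sqrt(1.47e-11 x 0.1213) = 1.34e-6 M.
pOH = 5.87, so pH = 14.00 - 5.87 = 8.13.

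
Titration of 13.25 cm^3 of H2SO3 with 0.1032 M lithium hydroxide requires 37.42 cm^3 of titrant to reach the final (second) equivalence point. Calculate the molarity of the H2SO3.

0.146 M

n(LiOH) = 0.1032 x 0.03742 = 0.003862 mol.
At the final (second) equivalence point, 2 mol OH^- react per mol H2SO3, so n(H2SO3) = 0.003862 / 2 = 0.001931 mol.
[H2SO3] = 0.001931 / 0.01325 L = 0.146 M.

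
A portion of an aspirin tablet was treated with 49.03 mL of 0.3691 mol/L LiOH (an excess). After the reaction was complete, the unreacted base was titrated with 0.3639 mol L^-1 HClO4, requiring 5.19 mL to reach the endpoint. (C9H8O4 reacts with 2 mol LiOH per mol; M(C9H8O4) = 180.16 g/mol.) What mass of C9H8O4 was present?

Total n(LiOH) added = 0.3691 x 0.04903 = 0.01810 mol.
n(HClO4) used = 0.3639 x 0.005190 = 0.001889 mol, which equals the excess n(LiOH).
So n(LiOH) consumed by the sample = 0.01810 - 0.001889 = 0.01621 mol.
n(C9H8O4) = 0.01621 / 2 = 0.008104 mol.
mass = 0.008104 mol x 180.16 g/mol = 1.46 g.

1.46 g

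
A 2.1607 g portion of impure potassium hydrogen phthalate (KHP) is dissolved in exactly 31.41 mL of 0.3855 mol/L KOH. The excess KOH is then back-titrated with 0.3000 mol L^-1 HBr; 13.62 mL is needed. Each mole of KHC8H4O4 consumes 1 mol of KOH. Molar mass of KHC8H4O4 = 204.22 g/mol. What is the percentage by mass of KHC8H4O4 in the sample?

Total n(KOH) added = 0.3855 x 0.03141 = 0.01211 mol.
n(HBr) used = 0.3000 x 0.01362 = 0.004086 mol, which equals the excess n(KOH).
So n(KOH) consumed by the sample = 0.01211 - 0.004086 = 0.008023 mol.
n(KHC8H4O4) = 0.008023 / 1 = 0.008023 mol.
mass KHC8H4O4 = 0.008023 x 204.22 = 1.638 g, so %KHC8H4O4 = 1.638/2.1607 x 100 = 75.8%.

75.8%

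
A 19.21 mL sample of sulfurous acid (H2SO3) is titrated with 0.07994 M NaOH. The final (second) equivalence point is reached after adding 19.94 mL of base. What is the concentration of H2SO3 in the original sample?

n(NaOH) = 0.07994 x 0.01994 = 0.001594 mol.
At the final (second) equivalence point, 2 mol OH^- react per mol H2SO3, so n(H2SO3) = 0.001594 / 2 = 0.0007970 mol.
[H2SO3] = 0.0007970 / 0.01921 L = 0.0415 M.

0.0415 M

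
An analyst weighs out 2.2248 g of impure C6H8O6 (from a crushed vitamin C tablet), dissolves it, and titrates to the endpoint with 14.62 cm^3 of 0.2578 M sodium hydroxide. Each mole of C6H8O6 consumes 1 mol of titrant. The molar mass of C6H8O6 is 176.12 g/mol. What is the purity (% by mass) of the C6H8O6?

n(NaOH) = 0.2578 x 0.01462 = 0.003769 mol.
n(C6H8O6) = 0.003769 / 1 = 0.003769 mol.
mass of C6H8O6 = 0.003769 x 176.12 = 0.6638 g.
% purity = 0.6638 / 2.2248 x 100 = 29.8%.

29.8%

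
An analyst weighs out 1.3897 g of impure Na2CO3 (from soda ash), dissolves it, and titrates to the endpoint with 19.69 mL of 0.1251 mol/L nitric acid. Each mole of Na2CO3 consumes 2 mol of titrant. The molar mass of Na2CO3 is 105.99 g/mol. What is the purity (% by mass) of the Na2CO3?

9.39%

n(HNO3) = 0.1251 x 0.01969 = 0.002463 mol.
n(Na2CO3) = 0.002463 / 2 = 0.001232 mol.
mass of Na2CO3 = 0.001232 x 105.99 = 0.1305 g.
% purity = 0.1305 / 1.3897 x 100 = 9.39%.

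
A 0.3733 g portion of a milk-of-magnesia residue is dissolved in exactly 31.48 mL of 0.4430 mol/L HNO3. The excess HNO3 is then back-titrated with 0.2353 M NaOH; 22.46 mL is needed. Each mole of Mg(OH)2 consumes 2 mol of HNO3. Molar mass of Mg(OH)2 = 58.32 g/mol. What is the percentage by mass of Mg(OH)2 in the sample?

Total n(HNO3) added = 0.4430 x 0.03148 = 0.01395 mol.
n(NaOH) used = 0.2353 x 0.02246 = 0.005285 mol, which equals the excess n(HNO3).
So n(HNO3) consumed by the sample = 0.01395 - 0.005285 = 0.008661 mol.
n(Mg(OH)2) = 0.008661 / 2 = 0.004330 mol.
mass Mg(OH)2 = 0.004330 x 58.32 = 0.2525 g, so %Mg(OH)2 = 0.2525/0.3733 x 100 = 67.7%.

67.7%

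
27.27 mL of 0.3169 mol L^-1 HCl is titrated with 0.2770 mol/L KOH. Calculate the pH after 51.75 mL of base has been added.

n(acid) = 0.3169 x 0.02727 = 0.008642 mol; n(KOH) added = 0.2770 x 0.05175 = 0.01433 mol.
Base is in excess by 0.01433 - 0.008642 = 0.005693 mol in a total volume of 0.07902 L.
[OH^-] = 0.005693/0.07902 = 0.07204 M, so pOH = 1.14 and pH = 14.00 - 1.14 = 12.86.

12.86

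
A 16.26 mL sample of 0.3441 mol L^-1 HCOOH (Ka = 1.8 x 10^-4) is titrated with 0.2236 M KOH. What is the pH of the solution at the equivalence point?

n(HCOOH) = 0.3441 x 0.01626 = 0.005595 mol; V(KOH) at equivalence = 0.005595/0.2236 = 0.02502 L.
At equivalence all the acid is converted to HCOO-; total volume = 0.01626 + 0.02502 = 0.04128 L, so [HCOO-] = 0.005595/0.04128 = 0.1355 M.
Kb = Kw/Ka = 1.0e-14 / 1.8 x 10^-4 = 5.56e-11.
[OH^-] = sqrt(Kb x [HCOO-]) = sqrt(5.56e-11 x 0.1355) = 2.74e-6 M.
pOH = 5.56, so pH = 14.00 - 5.56 = 8.44.

8.44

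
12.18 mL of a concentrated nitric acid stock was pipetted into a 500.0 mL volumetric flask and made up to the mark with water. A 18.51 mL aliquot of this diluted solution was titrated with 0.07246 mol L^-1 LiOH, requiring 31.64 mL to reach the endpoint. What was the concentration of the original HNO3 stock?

5.08 M

n(LiOH) = 0.07246 x 0.03164 = 0.002293 mol.
n(HNO3) in the aliquot = 0.002293 mol.
[diluted HNO3] = 0.002293 / 0.01851 = 0.1239 M.
Dilution factor = 500.0/12.18 = 41.05, so [stock] = 0.1239 x 41.05 = 5.08 M.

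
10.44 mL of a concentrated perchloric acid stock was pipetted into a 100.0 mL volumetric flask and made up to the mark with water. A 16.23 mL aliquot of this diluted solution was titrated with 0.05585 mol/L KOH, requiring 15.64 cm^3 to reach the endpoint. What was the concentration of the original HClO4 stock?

0.516 M

n(KOH) = 0.05585 x 0.01564 = 0.0008735 mol.
n(HClO4) in the aliquot = 0.0008735 mol.
[diluted HClO4] = 0.0008735 / 0.01623 = 0.05382 M.
Dilution factor = 100.0/10.44 = 9.579, so [stock] = 0.05382 x 9.579 = 0.516 M.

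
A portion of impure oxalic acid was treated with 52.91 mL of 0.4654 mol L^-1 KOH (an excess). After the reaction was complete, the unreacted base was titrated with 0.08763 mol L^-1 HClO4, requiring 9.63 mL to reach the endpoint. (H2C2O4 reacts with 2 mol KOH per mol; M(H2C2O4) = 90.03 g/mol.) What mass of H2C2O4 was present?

1.07 g

Total n(KOH) added = 0.4654 x 0.05291 = 0.02462 mol.
n(HClO4) used = 0.08763 x 0.009630 = 0.0008439 mol, which equals the excess n(KOH).
So n(KOH) consumed by the sample = 0.02462 - 0.0008439 = 0.02378 mol.
n(H2C2O4) = 0.02378 / 2 = 0.01189 mol.
mass = 0.01189 mol x 90.03 g/mol = 1.07 g.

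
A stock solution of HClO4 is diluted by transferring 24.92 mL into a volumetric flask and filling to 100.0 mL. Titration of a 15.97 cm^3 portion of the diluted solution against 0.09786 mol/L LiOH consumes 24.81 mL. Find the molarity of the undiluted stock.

n(LiOH) = 0.09786 x 0.02481 = 0.002428 mol.
n(HClO4) in the aliquot = 0.002428 mol.
[diluted HClO4] = 0.002428 / 0.01597 = 0.1520 M.
Dilution factor = 100.0/24.92 = 4.013, so [stock] = 0.1520 x 4.013 = 0.610 M.

0.610 M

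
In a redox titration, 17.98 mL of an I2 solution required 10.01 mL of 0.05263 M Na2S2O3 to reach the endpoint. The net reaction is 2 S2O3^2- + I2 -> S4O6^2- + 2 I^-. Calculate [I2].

0.0147 M

n(Na2S2O3) = 0.05263 x 0.01001 = 0.0005268 mol.
From the balanced equation, 2 mol Na2S2O3 reacts with 1 mol I2, so n(I2) = 0.0005268 x 1/2 = 0.0002634 mol.
[I2] = 0.0002634 / 0.01798 L = 0.0147 M.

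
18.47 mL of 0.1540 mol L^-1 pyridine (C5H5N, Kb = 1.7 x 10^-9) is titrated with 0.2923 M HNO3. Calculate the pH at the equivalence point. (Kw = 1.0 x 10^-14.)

3.11

n(C5H5N) = 0.1540 x 0.01847 = 0.002844 mol; V(HNO3) at equivalence = 0.002844/0.2923 = 0.009731 L.
At equivalence the base is fully converted to C5H5NH+; total volume = 0.02820 L, so [C5H5NH+] = 0.002844/0.02820 = 0.1009 M.
Ka(C5H5NH+) = Kw/Kb = 1.0e-14 / 1.7 x 10^-9 = 5.88e-6.
[H^+] = sqrt(Ka x [C5H5NH+]) = sqrt(5.88e-6 x 0.1009) = 0.000770 M.
pH = -log(0.000770) = 3.11.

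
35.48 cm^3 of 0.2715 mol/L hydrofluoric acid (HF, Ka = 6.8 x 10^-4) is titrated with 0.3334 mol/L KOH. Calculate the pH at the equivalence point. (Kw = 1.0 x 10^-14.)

8.17

n(HF) = 0.2715 x 0.03548 = 0.009633 mol; V(KOH) at equivalence = 0.009633/0.3334 = 0.02889 L.
At equivalence all the acid is converted to F-; total volume = 0.03548 + 0.02889 = 0.06437 L, so [F-] = 0.009633/0.06437 = 0.1496 M.
Kb = Kw/Ka = 1.0e-14 / 6.8 x 10^-4 = 1.47e-11.
[OH^-] = sqrt(Kb x [F-]) = sqrt(1.47e-11 x 0.1496) = 1.48e-6 M.
pOH = 5.83, so pH = 14.00 - 5.83 = 8.17.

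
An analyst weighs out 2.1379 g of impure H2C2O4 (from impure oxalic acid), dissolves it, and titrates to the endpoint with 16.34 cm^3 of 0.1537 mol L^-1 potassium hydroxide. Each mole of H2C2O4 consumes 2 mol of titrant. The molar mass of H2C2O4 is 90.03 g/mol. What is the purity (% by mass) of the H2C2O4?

n(KOH) = 0.1537 x 0.01634 = 0.002511 mol.
n(H2C2O4) = 0.002511 / 2 = 0.001256 mol.
mass of H2C2O4 = 0.001256 x 90.03 = 0.1131 g.
% purity = 0.1131 / 2.1379 x 100 = 5.29%.

5.29%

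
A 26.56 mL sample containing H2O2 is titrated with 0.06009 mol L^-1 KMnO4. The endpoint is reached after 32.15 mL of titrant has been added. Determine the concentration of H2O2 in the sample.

0.182 M

n(KMnO4) = 0.06009 x 0.03215 = 0.001932 mol.
From the balanced equation, 2 mol KMnO4 reacts with 5 mol H2O2, so n(H2O2) = 0.001932 x 5/2 = 0.004830 mol.
[H2O2] = 0.004830 / 0.02656 L = 0.182 M.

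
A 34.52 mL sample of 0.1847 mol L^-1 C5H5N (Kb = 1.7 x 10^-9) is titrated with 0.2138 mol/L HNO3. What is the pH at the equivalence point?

n(C5H5N) = 0.1847 x 0.03452 = 0.006376 mol; V(HNO3) at equivalence = 0.006376/0.2138 = 0.02982 L.
At equivalence the base is fully converted to C5H5NH+; total volume = 0.06434 L, so [C5H5NH+] = 0.006376/0.06434 = 0.09909 M.
Ka(C5H5NH+) = Kw/Kb = 1.0e-14 / 1.7 x 10^-9 = 5.88e-6.
[H^+] = sqrt(Ka x [C5H5NH+]) = sqrt(5.88e-6 x 0.09909) = 0.000763 M.
pH = -log(0.000763) = 3.12.

3.12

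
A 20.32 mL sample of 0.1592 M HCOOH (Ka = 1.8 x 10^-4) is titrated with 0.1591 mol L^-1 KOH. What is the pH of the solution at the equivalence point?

n(HCOOH) = 0.1592 x 0.02032 = 0.003235 mol; V(KOH) at equivalence = 0.003235/0.1591 = 0.02033 L.
At equivalence all the acid is converted to HCOO-; total volume = 0.02032 + 0.02033 = 0.04065 L, so [HCOO-] = 0.003235/0.04065 = 0.07957 M.
Kb = Kw/Ka = 1.0e-14 / 1.8 x 10^-4 = 5.56e-11.
[OH^-] = sqrt(Kb x [HCOO-]) = sqrt(5.56e-11 x 0.07957) = 2.10e-6 M.
pOH = 5.68, so pH = 14.00 - 5.68 = 8.32.

8.32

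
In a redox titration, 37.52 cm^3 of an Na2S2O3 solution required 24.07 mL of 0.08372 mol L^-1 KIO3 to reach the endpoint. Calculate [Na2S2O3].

0.322 M

n(KIO3) = 0.08372 x 0.02407 = 0.002015 mol.
From the balanced equation, 1 mol KIO3 reacts with 6 mol Na2S2O3, so n(Na2S2O3) = 0.002015 x 6/1 = 0.01209 mol.
[Na2S2O3] = 0.01209 / 0.03752 L = 0.322 M.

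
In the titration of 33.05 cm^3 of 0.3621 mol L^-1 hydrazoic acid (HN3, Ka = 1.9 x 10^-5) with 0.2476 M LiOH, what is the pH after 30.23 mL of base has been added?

4.94

Initial n(HN3) = 0.3621 x 0.03305 = 0.01197 mol.
n(LiOH) added = 0.2476 x 0.03023 = 0.007485 mol, converting that many moles of HN3 to N3-.
Remaining n(HN3) = 0.004482 mol; n(N3-) = 0.007485 mol.
By Henderson-Hasselbalch, pH = pKa + log([A^-]/[HA]) = 4.72 + log(0.007485/0.004482) = 4.72 + (+0.22) = 4.94.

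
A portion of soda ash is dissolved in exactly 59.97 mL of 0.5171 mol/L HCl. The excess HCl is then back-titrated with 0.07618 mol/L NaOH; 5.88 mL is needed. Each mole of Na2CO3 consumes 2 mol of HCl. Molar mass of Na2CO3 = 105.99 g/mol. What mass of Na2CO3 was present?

Total n(HCl) added = 0.5171 x 0.05997 = 0.03101 mol.
n(NaOH) used = 0.07618 x 0.005880 = 0.0004479 mol, which equals the excess n(HCl).
So n(HCl) consumed by the sample = 0.03101 - 0.0004479 = 0.03056 mol.
n(Na2CO3) = 0.03056 / 2 = 0.01528 mol.
mass = 0.01528 mol x 105.99 g/mol = 1.62 g.

1.62 g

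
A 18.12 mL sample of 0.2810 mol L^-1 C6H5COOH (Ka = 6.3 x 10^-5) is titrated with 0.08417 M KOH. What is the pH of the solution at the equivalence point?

8.51

n(C6H5COOH) = 0.2810 x 0.01812 = 0.005092 mol; V(KOH) at equivalence = 0.005092/0.08417 = 0.06049 L.
At equivalence all the acid is converted to C6H5COO-; total volume = 0.01812 + 0.06049 = 0.07861 L, so [C6H5COO-] = 0.005092/0.07861 = 0.06477 M.
Kb = Kw/Ka = 1.0e-14 / 6.3 x 10^-5 = 1.59e-10.
[OH^-] = sqrt(Kb x [C6H5COO-]) = sqrt(1.59e-10 x 0.06477) = 3.21e-6 M.
pOH = 5.49, so pH = 14.00 - 5.49 = 8.51.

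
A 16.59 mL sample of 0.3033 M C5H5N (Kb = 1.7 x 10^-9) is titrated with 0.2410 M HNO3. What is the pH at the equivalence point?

n(C5H5N) = 0.3033 x 0.01659 = 0.005032 mol; V(HNO3) at equivalence = 0.005032/0.2410 = 0.02088 L.
At equivalence the base is fully converted to C5H5NH+; total volume = 0.03747 L, so [C5H5NH+] = 0.005032/0.03747 = 0.1343 M.
Ka(C5H5NH+) = Kw/Kb = 1.0e-14 / 1.7 x 10^-9 = 5.88e-6.
[H^+] = sqrt(Ka x [C5H5NH+]) = sqrt(5.88e-6 x 0.1343) = 0.000889 M.
pH = -log(0.000889) = 3.05.

3.05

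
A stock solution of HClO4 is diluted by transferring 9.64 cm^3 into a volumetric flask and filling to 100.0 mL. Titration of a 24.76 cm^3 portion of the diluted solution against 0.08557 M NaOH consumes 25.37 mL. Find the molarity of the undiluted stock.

n(NaOH) = 0.08557 x 0.02537 = 0.002171 mol.
n(HClO4) in the aliquot = 0.002171 mol.
[diluted HClO4] = 0.002171 / 0.02476 = 0.08768 M.
Dilution factor = 100.0/9.640 = 10.37, so [stock] = 0.08768 x 10.37 = 0.910 M.

0.910 M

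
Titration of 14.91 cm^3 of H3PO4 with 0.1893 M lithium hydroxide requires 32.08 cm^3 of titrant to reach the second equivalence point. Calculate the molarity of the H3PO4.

n(LiOH) = 0.1893 x 0.03208 = 0.006073 mol.
At the second equivalence point, 2 mol OH^- react per mol H3PO4, so n(H3PO4) = 0.006073 / 2 = 0.003036 mol.
[H3PO4] = 0.003036 / 0.01491 L = 0.204 M.

0.204 M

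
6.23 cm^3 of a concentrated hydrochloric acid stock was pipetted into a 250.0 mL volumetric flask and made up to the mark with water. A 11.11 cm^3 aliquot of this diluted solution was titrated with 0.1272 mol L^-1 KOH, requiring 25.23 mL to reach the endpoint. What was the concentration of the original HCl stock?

11.6 M

n(KOH) = 0.1272 x 0.02523 = 0.003209 mol.
n(HCl) in the aliquot = 0.003209 mol.
[diluted HCl] = 0.003209 / 0.01111 = 0.2889 M.
Dilution factor = 250.0/6.230 = 40.13, so [stock] = 0.2889 x 40.13 = 11.6 M.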